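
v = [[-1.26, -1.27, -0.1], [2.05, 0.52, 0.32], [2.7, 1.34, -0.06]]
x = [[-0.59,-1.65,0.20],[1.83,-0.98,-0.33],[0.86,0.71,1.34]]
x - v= [[0.67, -0.38, 0.3], [-0.22, -1.5, -0.65], [-1.84, -0.63, 1.4]]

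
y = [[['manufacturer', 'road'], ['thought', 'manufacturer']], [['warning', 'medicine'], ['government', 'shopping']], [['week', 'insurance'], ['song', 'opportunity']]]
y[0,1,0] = 'thought'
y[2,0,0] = 'week'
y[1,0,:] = ['warning', 'medicine']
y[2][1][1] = 'opportunity'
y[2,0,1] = 'insurance'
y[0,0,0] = 'manufacturer'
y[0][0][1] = 'road'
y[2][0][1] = 'insurance'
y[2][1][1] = 'opportunity'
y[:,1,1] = ['manufacturer', 'shopping', 'opportunity']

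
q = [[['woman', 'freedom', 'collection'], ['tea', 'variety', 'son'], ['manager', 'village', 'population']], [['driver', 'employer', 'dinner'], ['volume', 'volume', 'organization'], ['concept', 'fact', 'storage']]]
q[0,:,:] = [['woman', 'freedom', 'collection'], ['tea', 'variety', 'son'], ['manager', 'village', 'population']]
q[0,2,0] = 'manager'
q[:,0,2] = ['collection', 'dinner']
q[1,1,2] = 'organization'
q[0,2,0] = 'manager'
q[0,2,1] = 'village'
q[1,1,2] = 'organization'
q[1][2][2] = 'storage'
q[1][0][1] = 'employer'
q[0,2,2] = 'population'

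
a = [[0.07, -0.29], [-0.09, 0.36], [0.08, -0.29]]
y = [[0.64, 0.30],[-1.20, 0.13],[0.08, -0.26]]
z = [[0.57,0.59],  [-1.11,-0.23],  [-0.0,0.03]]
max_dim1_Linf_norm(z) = 1.11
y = z + a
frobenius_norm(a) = 0.56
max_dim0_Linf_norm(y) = 1.2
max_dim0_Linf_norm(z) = 1.11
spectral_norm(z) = 1.34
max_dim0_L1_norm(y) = 1.92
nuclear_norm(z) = 1.73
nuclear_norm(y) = 1.78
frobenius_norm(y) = 1.42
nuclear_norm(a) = 0.57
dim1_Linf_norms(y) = [0.64, 1.2, 0.26]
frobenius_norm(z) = 1.40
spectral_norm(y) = 1.36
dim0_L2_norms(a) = [0.14, 0.55]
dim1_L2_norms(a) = [0.3, 0.37, 0.3]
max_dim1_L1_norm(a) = 0.45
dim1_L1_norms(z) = [1.16, 1.34, 0.03]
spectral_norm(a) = 0.56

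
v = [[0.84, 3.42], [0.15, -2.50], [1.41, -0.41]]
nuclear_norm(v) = 5.86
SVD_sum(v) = [[0.43, 3.47], [-0.30, -2.44], [-0.03, -0.23]] + [[0.41, -0.05],  [0.45, -0.06],  [1.44, -0.18]]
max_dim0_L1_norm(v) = 6.33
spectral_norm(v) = 4.28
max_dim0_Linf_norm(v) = 3.42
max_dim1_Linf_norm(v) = 3.42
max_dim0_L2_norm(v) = 4.26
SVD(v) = [[0.82, 0.26],[-0.57, 0.29],[-0.05, 0.92]] @ diag([4.283715654006743, 1.5749540296839062]) @ [[0.12, 0.99], [0.99, -0.12]]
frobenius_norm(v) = 4.56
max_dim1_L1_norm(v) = 4.26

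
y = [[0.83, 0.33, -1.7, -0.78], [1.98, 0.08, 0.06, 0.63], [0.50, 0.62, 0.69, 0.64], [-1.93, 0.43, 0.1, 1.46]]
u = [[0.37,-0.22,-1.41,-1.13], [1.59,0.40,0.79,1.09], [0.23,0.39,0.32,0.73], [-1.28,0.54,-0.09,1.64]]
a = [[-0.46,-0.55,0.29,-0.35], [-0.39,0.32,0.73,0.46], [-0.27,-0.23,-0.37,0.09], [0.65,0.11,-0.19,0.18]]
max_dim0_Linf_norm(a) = 0.73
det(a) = 0.12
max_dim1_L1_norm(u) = 3.87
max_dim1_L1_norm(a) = 1.9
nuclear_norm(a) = 2.80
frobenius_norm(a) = 1.58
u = a + y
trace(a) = -0.33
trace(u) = 2.73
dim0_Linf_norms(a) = [0.65, 0.55, 0.73, 0.46]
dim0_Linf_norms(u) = [1.59, 0.54, 1.41, 1.64]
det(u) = -0.76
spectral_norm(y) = 3.12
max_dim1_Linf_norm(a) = 0.73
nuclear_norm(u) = 6.07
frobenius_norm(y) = 4.02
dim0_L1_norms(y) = [5.24, 1.46, 2.55, 3.51]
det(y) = -4.70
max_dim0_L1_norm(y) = 5.24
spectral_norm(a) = 1.13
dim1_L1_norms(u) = [3.13, 3.87, 1.67, 3.55]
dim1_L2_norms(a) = [0.85, 1.0, 0.52, 0.71]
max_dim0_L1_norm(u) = 4.59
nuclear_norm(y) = 7.09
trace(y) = 3.06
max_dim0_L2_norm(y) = 2.93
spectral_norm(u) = 2.77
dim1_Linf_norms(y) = [1.7, 1.98, 0.69, 1.93]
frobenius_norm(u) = 3.66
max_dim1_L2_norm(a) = 1.0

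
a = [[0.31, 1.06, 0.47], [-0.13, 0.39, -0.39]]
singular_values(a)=[1.21, 0.54]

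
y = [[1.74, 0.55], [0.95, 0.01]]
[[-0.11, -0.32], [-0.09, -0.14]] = y @ [[-0.10, -0.15], [0.11, -0.11]]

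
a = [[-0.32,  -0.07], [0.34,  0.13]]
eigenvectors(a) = [[-0.75, 0.18], [0.66, -0.98]]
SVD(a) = [[-0.67, 0.74],[0.74, 0.67]] @ diag([0.4883353058219386, 0.03645036471413844]) @ [[0.96, 0.29],  [-0.29, 0.96]]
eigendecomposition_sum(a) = [[-0.31, -0.06], [0.27, 0.05]] + [[-0.01, -0.01], [0.07, 0.08]]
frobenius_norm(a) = 0.49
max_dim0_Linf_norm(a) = 0.34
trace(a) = -0.19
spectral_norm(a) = 0.49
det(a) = -0.02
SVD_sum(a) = [[-0.31, -0.10],  [0.35, 0.11]] + [[-0.01, 0.03], [-0.01, 0.02]]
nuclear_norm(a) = 0.52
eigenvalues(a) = [-0.26, 0.07]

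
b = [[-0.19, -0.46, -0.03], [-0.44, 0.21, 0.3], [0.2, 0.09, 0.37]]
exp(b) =[[0.92, -0.49, -0.11], [-0.43, 1.36, 0.42], [0.21, 0.07, 1.46]]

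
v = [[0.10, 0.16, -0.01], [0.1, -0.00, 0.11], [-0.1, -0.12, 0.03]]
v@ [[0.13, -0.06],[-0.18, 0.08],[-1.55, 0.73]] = [[-0.0, -0.00],[-0.16, 0.07],[-0.04, 0.02]]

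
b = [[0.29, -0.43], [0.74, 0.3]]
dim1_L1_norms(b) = [0.72, 1.04]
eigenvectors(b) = [[0.01-0.61j, (0.01+0.61j)], [-0.80+0.00j, -0.80-0.00j]]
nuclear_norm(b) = 1.31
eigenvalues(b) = [(0.29+0.56j), (0.29-0.56j)]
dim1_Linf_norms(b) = [0.43, 0.74]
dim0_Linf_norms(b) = [0.74, 0.43]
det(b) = 0.41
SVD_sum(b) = [[0.17, 0.04], [0.77, 0.2]] + [[0.12, -0.47], [-0.03, 0.1]]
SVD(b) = [[-0.22, -0.98], [-0.98, 0.22]] @ diag([0.8102523574046959, 0.5000911090192794]) @ [[-0.97, -0.25], [-0.25, 0.97]]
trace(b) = 0.59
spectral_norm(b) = 0.81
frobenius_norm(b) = 0.95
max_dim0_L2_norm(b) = 0.79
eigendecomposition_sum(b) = [[0.14+0.28j,  -0.22+0.11j], [0.37-0.19j,  0.15+0.28j]] + [[(0.14-0.28j), (-0.22-0.11j)], [0.37+0.19j, 0.15-0.28j]]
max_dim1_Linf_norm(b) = 0.74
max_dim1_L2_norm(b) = 0.8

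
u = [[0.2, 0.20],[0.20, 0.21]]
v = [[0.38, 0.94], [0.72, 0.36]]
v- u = [[0.18, 0.74], [0.52, 0.15]]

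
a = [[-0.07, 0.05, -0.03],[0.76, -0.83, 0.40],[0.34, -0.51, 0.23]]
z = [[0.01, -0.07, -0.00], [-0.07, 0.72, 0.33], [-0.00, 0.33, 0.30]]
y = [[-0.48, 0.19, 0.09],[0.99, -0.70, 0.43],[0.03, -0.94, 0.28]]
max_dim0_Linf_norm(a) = 0.83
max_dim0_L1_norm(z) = 1.12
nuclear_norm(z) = 1.04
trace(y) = -0.90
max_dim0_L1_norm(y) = 1.83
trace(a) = -0.67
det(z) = -0.00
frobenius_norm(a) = 1.37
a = z @ y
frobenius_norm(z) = 0.91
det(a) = 0.00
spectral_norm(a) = 1.36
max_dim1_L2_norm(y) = 1.29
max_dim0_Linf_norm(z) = 0.72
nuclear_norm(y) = 2.45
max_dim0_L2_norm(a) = 0.98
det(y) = -0.23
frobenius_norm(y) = 1.70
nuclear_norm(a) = 1.45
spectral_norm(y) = 1.53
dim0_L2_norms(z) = [0.07, 0.8, 0.45]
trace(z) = 1.03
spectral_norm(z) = 0.91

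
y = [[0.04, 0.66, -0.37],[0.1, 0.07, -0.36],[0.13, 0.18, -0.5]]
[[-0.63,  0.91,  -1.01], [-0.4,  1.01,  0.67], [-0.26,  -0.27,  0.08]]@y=[[-0.07,-0.53,0.41], [0.17,-0.07,-0.55], [-0.03,-0.18,0.15]]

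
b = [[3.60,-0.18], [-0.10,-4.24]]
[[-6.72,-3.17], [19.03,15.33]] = b @[[-2.09, -1.06], [-4.44, -3.59]]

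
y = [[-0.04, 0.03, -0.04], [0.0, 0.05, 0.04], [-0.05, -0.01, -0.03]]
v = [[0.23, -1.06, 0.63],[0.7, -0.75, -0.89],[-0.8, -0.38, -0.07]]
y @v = [[0.04,0.04,-0.05],[0.0,-0.05,-0.05],[0.01,0.07,-0.02]]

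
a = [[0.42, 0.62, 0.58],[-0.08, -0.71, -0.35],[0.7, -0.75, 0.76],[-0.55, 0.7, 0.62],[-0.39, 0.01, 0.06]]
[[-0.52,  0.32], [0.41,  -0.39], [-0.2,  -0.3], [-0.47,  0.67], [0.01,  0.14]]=a @ [[-0.10, -0.31], [-0.32, 0.43], [-0.49, 0.32]]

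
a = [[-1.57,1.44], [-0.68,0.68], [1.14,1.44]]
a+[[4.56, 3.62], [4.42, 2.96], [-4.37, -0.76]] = [[2.99, 5.06], [3.74, 3.64], [-3.23, 0.68]]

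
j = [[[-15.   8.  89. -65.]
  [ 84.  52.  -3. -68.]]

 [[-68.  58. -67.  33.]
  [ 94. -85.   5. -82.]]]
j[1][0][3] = 33.0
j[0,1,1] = 52.0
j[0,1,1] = 52.0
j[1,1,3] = -82.0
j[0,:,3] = [-65.0, -68.0]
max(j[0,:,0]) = 84.0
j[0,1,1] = 52.0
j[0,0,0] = -15.0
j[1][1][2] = 5.0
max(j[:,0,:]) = 89.0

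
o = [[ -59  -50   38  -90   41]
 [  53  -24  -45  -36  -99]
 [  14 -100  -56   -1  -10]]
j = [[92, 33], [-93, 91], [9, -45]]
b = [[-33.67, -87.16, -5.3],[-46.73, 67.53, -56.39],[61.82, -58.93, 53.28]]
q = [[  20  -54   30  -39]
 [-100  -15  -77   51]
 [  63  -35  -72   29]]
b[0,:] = [-33.67, -87.16, -5.3]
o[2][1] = -100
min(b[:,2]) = -56.39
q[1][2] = -77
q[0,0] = 20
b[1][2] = -56.39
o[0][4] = 41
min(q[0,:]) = -54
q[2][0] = 63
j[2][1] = -45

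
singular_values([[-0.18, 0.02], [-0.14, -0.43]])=[0.45, 0.18]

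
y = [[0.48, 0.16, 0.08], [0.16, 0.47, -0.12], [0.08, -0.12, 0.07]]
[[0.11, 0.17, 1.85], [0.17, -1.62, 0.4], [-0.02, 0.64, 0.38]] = y @ [[-0.3, 0.67, 4.14], [0.84, -2.75, -0.65], [1.51, 3.64, -0.36]]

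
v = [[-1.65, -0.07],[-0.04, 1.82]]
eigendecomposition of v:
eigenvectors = [[-1.0, 0.02], [-0.01, -1.00]]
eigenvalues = [-1.65, 1.82]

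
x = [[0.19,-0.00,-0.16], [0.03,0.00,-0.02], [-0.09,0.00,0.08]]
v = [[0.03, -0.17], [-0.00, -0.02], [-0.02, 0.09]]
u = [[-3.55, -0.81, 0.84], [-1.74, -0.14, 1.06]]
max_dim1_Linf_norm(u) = 3.55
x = v @ u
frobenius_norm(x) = 0.28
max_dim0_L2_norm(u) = 3.95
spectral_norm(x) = 0.28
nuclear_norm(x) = 0.28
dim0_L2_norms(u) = [3.95, 0.82, 1.35]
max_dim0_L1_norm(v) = 0.28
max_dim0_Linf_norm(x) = 0.19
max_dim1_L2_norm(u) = 3.74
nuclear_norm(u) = 4.83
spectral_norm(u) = 4.21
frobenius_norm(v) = 0.20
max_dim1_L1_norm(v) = 0.2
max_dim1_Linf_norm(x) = 0.19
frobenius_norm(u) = 4.26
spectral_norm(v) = 0.20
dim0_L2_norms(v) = [0.04, 0.19]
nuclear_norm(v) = 0.20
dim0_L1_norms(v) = [0.05, 0.28]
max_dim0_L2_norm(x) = 0.21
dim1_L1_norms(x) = [0.35, 0.05, 0.17]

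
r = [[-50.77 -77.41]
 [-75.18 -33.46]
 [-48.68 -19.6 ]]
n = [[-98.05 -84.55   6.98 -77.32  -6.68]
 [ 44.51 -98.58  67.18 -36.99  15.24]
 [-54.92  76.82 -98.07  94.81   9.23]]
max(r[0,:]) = -50.77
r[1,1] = -33.46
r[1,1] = -33.46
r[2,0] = -48.68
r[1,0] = -75.18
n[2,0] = -54.92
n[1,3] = -36.99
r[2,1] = -19.6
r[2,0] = -48.68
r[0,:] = [-50.77, -77.41]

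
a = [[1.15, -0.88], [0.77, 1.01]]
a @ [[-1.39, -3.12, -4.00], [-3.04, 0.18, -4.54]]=[[1.08, -3.75, -0.60],[-4.14, -2.22, -7.67]]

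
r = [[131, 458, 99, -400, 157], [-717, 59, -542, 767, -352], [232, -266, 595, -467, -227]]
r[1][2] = -542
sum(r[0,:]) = 445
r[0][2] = 99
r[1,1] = 59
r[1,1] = 59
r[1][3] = 767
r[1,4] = -352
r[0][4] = 157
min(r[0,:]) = -400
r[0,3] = -400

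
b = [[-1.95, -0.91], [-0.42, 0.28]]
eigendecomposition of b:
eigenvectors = [[-0.98, 0.36], [-0.17, -0.93]]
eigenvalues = [-2.11, 0.44]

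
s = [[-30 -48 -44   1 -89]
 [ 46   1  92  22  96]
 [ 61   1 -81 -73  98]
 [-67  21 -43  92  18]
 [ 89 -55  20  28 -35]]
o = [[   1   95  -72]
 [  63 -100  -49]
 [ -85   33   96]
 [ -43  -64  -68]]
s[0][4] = -89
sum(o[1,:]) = -86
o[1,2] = -49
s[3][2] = -43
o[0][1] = 95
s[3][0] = -67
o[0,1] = 95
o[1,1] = -100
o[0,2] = -72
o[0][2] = -72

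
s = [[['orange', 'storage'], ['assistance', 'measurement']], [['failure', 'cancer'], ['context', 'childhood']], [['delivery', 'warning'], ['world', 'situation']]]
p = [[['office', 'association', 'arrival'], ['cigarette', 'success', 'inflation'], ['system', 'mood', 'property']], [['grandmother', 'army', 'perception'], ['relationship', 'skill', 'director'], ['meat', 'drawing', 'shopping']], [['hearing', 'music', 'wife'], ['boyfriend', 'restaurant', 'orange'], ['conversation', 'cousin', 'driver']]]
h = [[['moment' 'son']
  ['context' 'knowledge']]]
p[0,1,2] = 'inflation'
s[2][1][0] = 'world'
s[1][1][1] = 'childhood'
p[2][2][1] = 'cousin'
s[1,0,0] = 'failure'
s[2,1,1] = 'situation'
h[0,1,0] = 'context'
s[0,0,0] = 'orange'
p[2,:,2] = ['wife', 'orange', 'driver']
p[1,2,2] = 'shopping'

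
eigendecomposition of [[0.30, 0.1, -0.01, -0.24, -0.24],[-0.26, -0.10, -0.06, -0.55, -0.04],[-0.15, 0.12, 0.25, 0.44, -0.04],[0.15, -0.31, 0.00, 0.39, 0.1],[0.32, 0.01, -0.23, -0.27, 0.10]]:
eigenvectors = [[-0.01+0.00j, (-0.17-0.47j), (-0.17+0.47j), (-0.01+0j), 0.26+0.00j],  [(-0.38+0j), (0.05-0.13j), 0.05+0.13j, 0.81+0.00j, (0.01+0j)],  [(0.58+0j), 0.49+0.02j, 0.49-0.02j, (-0.46+0j), 0.79+0.00j],  [(0.41+0j), -0.05+0.29j, -0.05-0.29j, 0.36+0.00j, (-0.25+0j)],  [(-0.59+0j), -0.64+0.00j, (-0.64-0j), -0.03+0.00j, (0.5+0j)]]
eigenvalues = [(0.53+0j), (0.34+0.37j), (0.34-0.37j), (-0.31+0j), (0.04+0j)]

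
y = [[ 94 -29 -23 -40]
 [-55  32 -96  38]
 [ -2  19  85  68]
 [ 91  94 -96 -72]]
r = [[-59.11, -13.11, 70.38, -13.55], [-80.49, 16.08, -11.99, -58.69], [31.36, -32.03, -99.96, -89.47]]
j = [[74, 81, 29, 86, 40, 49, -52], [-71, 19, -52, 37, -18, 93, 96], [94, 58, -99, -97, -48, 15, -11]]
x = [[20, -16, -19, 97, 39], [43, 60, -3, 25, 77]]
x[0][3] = 97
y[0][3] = -40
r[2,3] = -89.47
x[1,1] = 60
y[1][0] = -55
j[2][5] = 15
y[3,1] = 94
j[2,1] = 58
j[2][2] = -99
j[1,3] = 37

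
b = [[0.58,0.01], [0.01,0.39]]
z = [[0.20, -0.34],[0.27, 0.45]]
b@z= [[0.12,-0.19], [0.11,0.17]]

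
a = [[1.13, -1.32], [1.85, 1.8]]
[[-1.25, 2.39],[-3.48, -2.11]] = a@[[-1.53,0.34],[-0.36,-1.52]]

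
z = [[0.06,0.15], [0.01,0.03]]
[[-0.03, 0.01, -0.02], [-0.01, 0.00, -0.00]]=z@[[-0.35,0.1,-0.21], [-0.07,0.02,-0.04]]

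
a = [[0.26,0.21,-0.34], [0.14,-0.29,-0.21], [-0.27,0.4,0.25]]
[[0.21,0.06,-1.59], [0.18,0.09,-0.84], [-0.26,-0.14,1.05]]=a @ [[0.31, 0.22, -0.69],[-0.14, -0.15, -0.31],[-0.47, -0.09, 3.96]]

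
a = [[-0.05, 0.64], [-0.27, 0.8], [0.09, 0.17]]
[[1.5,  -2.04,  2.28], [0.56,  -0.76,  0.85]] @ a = [[0.68,-0.28], [0.25,-0.11]]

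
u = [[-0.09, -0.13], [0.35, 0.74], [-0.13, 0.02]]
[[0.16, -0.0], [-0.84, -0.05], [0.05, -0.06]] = u@[[-0.51, 0.39], [-0.9, -0.25]]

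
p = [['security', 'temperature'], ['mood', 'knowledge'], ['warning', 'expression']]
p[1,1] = 'knowledge'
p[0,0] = 'security'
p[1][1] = 'knowledge'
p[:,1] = ['temperature', 'knowledge', 'expression']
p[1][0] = 'mood'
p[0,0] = 'security'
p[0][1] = 'temperature'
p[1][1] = 'knowledge'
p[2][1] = 'expression'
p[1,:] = ['mood', 'knowledge']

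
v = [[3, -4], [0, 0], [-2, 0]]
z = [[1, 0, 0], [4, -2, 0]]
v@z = [[-13, 8, 0], [0, 0, 0], [-2, 0, 0]]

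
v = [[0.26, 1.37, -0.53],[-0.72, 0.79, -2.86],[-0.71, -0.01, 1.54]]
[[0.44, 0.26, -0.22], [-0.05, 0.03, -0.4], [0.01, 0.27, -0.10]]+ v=[[0.7, 1.63, -0.75], [-0.77, 0.82, -3.26], [-0.70, 0.26, 1.44]]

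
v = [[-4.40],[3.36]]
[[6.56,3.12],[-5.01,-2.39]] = v@[[-1.49, -0.71]]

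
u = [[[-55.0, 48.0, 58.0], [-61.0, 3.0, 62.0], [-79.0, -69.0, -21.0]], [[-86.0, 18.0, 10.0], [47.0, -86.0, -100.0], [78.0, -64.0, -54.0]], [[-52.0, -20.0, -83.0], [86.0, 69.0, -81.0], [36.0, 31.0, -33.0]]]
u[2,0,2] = -83.0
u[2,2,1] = 31.0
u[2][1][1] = 69.0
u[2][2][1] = 31.0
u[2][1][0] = 86.0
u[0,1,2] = 62.0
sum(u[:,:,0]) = -86.0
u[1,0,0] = -86.0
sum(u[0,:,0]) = -195.0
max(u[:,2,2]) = -21.0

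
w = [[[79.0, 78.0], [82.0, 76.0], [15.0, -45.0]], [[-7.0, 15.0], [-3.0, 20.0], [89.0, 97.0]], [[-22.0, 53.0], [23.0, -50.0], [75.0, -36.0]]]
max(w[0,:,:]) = 82.0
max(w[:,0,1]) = 78.0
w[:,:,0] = [[79.0, 82.0, 15.0], [-7.0, -3.0, 89.0], [-22.0, 23.0, 75.0]]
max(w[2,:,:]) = 75.0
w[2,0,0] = -22.0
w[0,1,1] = 76.0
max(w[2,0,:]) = 53.0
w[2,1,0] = 23.0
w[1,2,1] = 97.0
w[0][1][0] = 82.0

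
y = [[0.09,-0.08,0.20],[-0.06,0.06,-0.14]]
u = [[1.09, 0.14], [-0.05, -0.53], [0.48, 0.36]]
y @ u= [[0.2, 0.13], [-0.14, -0.09]]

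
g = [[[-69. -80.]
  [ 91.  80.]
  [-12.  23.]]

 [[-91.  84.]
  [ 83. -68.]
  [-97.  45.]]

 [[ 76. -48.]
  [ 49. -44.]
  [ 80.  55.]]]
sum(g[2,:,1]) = -37.0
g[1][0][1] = 84.0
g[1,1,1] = -68.0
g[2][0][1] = -48.0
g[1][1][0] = 83.0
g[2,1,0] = 49.0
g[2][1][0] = 49.0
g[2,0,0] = 76.0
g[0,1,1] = 80.0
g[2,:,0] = [76.0, 49.0, 80.0]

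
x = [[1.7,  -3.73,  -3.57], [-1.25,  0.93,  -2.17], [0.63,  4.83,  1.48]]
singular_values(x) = [7.08, 2.88, 2.06]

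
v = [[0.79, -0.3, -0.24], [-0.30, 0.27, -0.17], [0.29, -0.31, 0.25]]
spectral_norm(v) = 1.01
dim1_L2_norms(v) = [0.88, 0.44, 0.49]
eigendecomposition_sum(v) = [[0.80, -0.3, -0.25], [-0.70, 0.26, 0.22], [0.8, -0.30, -0.25]] + [[-0.01, -0.0, 0.01], [0.40, 0.01, -0.39], [-0.51, -0.01, 0.50]] + [[0.0, 0.0, 0.0], [0.0, 0.00, 0.0], [0.0, 0.0, 0.0]]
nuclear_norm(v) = 1.44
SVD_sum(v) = [[0.75, -0.40, -0.03], [-0.34, 0.18, 0.02], [0.35, -0.18, -0.02]] + [[0.04, 0.1, -0.21],[0.04, 0.09, -0.19],[-0.06, -0.13, 0.27]] + [[0.0, 0.0, 0.0],[0.00, 0.0, 0.00],[0.0, 0.00, 0.00]]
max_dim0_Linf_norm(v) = 0.79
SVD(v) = [[-0.84,-0.54,0.08], [0.38,-0.48,0.79], [-0.39,0.69,0.61]] @ diag([1.0093921560539596, 0.432812194113707, 0.0010391935420137781]) @ [[-0.88, 0.47, 0.04], [-0.19, -0.42, 0.89], [0.43, 0.77, 0.46]]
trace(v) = 1.31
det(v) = 0.00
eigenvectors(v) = [[-0.60,-0.02,0.43], [0.52,0.61,0.77], [-0.6,-0.79,0.46]]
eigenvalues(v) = [0.81, 0.5, 0.0]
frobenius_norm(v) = 1.10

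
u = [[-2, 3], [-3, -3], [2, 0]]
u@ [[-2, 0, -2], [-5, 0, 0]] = [[-11, 0, 4], [21, 0, 6], [-4, 0, -4]]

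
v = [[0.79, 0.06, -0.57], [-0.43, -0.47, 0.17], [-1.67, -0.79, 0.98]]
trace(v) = 1.30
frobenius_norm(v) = 2.40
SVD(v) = [[-0.39, -0.72, 0.57], [0.25, -0.68, -0.68], [0.88, -0.12, 0.45]] @ diag([2.3632733589627497, 0.41907126863823746, 0.004278156011941489]) @ [[-0.8, -0.36, 0.48], [-0.16, 0.90, 0.41], [-0.58, 0.25, -0.78]]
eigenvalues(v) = [1.78, -0.01, -0.47]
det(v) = 0.00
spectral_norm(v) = 2.36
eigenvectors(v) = [[-0.49, 0.58, -0.28], [0.16, -0.25, -0.67], [0.86, 0.78, -0.68]]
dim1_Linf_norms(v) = [0.79, 0.47, 1.67]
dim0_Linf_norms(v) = [1.67, 0.79, 0.98]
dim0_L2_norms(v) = [1.9, 0.92, 1.15]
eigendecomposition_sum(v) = [[0.85,0.22,-0.56], [-0.28,-0.07,0.18], [-1.51,-0.39,1.00]] + [[-0.0, 0.00, -0.0], [0.0, -0.0, 0.00], [-0.00, 0.00, -0.0]] + [[-0.06, -0.16, -0.01], [-0.15, -0.4, -0.01], [-0.16, -0.4, -0.01]]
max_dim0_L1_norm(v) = 2.89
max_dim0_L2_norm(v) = 1.9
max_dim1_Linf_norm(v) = 1.67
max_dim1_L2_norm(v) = 2.09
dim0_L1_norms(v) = [2.89, 1.32, 1.72]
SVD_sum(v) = [[0.74, 0.33, -0.45],[-0.48, -0.21, 0.28],[-1.68, -0.74, 1.00]] + [[0.05, -0.27, -0.12],[0.04, -0.26, -0.12],[0.01, -0.05, -0.02]] + [[-0.00, 0.0, -0.00],[0.00, -0.0, 0.0],[-0.0, 0.00, -0.00]]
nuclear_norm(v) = 2.79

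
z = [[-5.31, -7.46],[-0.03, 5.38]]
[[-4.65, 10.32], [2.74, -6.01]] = z @[[0.16, -0.37], [0.51, -1.12]]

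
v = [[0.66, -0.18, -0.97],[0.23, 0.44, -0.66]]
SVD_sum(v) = [[0.58, 0.07, -1.00], [0.36, 0.04, -0.61]] + [[0.08, -0.25, 0.03],[-0.13, 0.4, -0.05]]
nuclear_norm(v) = 1.85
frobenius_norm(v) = 1.45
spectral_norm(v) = 1.36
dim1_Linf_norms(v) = [0.97, 0.66]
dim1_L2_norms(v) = [1.19, 0.83]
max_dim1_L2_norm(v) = 1.19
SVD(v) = [[-0.85,  -0.52], [-0.52,  0.85]] @ diag([1.3585247954969988, 0.49538911980365297]) @ [[-0.50, -0.06, 0.86], [-0.3, 0.95, -0.11]]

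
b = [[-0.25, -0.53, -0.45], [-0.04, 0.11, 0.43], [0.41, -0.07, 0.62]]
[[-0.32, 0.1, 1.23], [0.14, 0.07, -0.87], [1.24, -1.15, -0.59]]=b @[[1.80, -2.14, 0.76], [-0.85, 1.09, -1.32], [0.72, -0.32, -1.61]]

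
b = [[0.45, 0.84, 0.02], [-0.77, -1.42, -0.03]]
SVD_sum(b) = [[0.45, 0.84, 0.02], [-0.77, -1.42, -0.03]] + [[-0.00, 0.0, 0.00], [-0.00, 0.0, 0.00]]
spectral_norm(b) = 1.88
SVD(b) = [[-0.51, 0.86], [0.86, 0.51]] @ diag([1.8758141627790805, 0.004607246185795364]) @ [[-0.48, -0.88, -0.02], [-0.80, 0.42, 0.43]]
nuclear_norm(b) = 1.88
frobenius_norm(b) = 1.88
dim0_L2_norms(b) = [0.89, 1.65, 0.04]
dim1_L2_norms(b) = [0.95, 1.62]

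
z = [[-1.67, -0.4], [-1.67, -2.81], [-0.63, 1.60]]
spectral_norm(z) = 3.64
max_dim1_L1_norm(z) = 4.48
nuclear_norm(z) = 5.47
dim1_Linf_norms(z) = [1.67, 2.81, 1.6]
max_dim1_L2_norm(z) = 3.27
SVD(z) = [[-0.33, 0.67], [-0.90, -0.01], [0.29, 0.74]] @ diag([3.6370471275363845, 1.8337633958827215]) @ [[0.51, 0.86], [-0.86, 0.51]]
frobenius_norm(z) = 4.07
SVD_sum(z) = [[-0.62,  -1.03],[-1.68,  -2.80],[0.54,  0.90]] + [[-1.05,0.63], [0.01,-0.01], [-1.17,0.70]]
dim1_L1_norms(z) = [2.07, 4.48, 2.23]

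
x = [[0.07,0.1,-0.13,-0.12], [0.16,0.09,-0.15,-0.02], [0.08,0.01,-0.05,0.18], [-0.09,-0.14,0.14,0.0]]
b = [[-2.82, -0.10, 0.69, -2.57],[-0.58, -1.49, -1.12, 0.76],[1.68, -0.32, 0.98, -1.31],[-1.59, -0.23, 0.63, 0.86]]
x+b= [[-2.75, 0.00, 0.56, -2.69], [-0.42, -1.4, -1.27, 0.74], [1.76, -0.31, 0.93, -1.13], [-1.68, -0.37, 0.77, 0.86]]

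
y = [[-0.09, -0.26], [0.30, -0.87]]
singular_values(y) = [0.95, 0.17]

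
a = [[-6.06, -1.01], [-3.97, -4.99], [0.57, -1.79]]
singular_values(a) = [8.28, 3.66]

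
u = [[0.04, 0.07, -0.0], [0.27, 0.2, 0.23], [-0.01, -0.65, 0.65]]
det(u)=-0.001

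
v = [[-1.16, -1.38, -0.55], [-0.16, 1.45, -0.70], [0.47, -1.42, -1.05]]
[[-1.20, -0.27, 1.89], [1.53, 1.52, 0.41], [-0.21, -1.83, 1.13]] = v @ [[0.42, -0.92, -0.79], [0.78, 0.96, -0.3], [-0.67, 0.03, -1.02]]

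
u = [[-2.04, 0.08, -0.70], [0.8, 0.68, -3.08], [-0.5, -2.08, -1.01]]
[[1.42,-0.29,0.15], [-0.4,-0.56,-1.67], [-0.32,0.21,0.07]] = u@[[-0.69, 0.08, -0.23], [0.31, -0.2, -0.19], [0.02, 0.16, 0.44]]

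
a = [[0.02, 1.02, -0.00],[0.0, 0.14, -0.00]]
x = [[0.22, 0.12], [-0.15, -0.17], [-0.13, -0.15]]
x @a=[[0.00,  0.24,  0.0],[-0.0,  -0.18,  0.0],[-0.0,  -0.15,  0.0]]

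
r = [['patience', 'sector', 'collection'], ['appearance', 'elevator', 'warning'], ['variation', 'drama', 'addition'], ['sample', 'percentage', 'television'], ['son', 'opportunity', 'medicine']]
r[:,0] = ['patience', 'appearance', 'variation', 'sample', 'son']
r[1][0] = 'appearance'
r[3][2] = 'television'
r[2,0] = 'variation'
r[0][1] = 'sector'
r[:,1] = ['sector', 'elevator', 'drama', 'percentage', 'opportunity']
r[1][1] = 'elevator'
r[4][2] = 'medicine'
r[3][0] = 'sample'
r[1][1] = 'elevator'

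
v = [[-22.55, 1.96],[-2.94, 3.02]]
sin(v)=[[0.33, 0.00], [-0.0, 0.34]]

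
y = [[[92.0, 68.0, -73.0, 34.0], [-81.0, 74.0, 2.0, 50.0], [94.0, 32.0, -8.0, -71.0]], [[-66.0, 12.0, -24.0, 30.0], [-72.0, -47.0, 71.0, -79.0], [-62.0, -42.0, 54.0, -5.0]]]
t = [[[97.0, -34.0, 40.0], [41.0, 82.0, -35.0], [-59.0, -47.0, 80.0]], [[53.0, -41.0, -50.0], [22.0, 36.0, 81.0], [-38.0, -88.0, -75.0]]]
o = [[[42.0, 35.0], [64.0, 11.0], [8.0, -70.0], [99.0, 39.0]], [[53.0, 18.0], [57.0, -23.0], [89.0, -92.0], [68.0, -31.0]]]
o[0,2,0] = 8.0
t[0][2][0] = -59.0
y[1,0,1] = 12.0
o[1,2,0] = 89.0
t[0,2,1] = -47.0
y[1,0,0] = -66.0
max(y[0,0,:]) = 92.0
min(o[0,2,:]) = -70.0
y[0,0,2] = -73.0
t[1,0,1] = -41.0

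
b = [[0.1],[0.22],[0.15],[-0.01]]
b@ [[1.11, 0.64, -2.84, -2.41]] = [[0.11, 0.06, -0.28, -0.24],[0.24, 0.14, -0.62, -0.53],[0.17, 0.10, -0.43, -0.36],[-0.01, -0.01, 0.03, 0.02]]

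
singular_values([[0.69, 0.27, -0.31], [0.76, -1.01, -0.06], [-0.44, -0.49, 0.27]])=[1.29, 1.04, 0.0]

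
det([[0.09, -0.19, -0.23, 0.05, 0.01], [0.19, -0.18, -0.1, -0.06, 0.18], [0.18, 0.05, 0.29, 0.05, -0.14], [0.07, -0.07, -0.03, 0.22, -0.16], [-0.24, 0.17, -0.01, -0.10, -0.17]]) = -0.000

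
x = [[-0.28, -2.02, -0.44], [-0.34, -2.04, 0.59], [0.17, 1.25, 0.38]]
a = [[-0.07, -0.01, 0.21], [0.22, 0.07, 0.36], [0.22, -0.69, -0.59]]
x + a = [[-0.35, -2.03, -0.23], [-0.12, -1.97, 0.95], [0.39, 0.56, -0.21]]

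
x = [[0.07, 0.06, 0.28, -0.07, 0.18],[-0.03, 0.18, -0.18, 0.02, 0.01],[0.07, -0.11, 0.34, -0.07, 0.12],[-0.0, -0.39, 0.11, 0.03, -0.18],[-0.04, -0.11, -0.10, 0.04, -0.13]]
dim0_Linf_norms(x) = [0.07, 0.39, 0.34, 0.07, 0.18]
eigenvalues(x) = [(0.39+0j), (0.1+0j), (-0.01+0j), 0j, -0j]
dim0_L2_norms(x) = [0.11, 0.46, 0.5, 0.11, 0.31]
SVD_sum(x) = [[0.04, -0.12, 0.21, -0.03, 0.04], [-0.04, 0.12, -0.2, 0.03, -0.04], [0.06, -0.18, 0.31, -0.05, 0.06], [0.04, -0.12, 0.21, -0.03, 0.04], [-0.01, 0.03, -0.05, 0.01, -0.01]] + [[0.03,  0.18,  0.06,  -0.04,  0.14], [0.01,  0.06,  0.02,  -0.01,  0.05], [0.01,  0.07,  0.03,  -0.02,  0.06], [-0.04,  -0.27,  -0.1,  0.06,  -0.22], [-0.02,  -0.14,  -0.05,  0.03,  -0.12]] + [[-0.00,0.00,0.00,0.00,-0.0], [-0.00,0.0,0.0,0.0,-0.0], [0.0,-0.00,-0.0,-0.00,0.0], [0.00,-0.00,-0.00,-0.00,0.0], [-0.0,0.0,0.0,0.00,-0.01]] + [[0.0, 0.00, 0.0, 0.0, -0.00], [0.0, 0.0, 0.00, 0.00, -0.0], [-0.0, -0.0, -0.00, -0.0, 0.00], [0.00, 0.0, 0.0, 0.00, -0.0], [-0.0, -0.00, -0.0, -0.00, 0.0]] + [[0.0, 0.00, -0.00, -0.0, -0.0], [-0.00, -0.0, 0.0, 0.00, 0.0], [-0.00, -0.00, 0.00, 0.0, 0.0], [-0.0, -0.0, 0.00, 0.0, 0.00], [0.0, 0.0, -0.0, -0.0, -0.00]]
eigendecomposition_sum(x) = [[(0.03-0j),(-0.05+0j),(0.17+0j),-0.04+0.00j,0.06-0.00j], [(-0.06+0j),(0.08-0j),(-0.29-0j),(0.06+0j),(-0.11+0j)], [0.07-0.00j,-0.10+0.00j,(0.35+0j),(-0.07+0j),0.13-0.00j], [(0.09-0j),-0.12+0.00j,0.42+0.00j,(-0.09+0j),(0.16-0j)], [-0j,-0.00+0.00j,0.01+0.00j,(-0+0j),0.00-0.00j]] + [[0.02-0.00j, (0.09+0j), (0.11+0j), -0.04+0.00j, 0.11-0.00j],  [(0.02-0j), 0.10+0.00j, (0.12+0j), (-0.04+0j), 0.11-0.00j],  [(-0+0j), (-0.01-0j), -0.01-0.00j, 0.00+0.00j, (-0.01+0j)],  [(-0.06+0j), (-0.27-0j), (-0.33-0j), 0.12+0.00j, (-0.32+0j)],  [(-0.02+0j), (-0.1-0j), (-0.12-0j), (0.05+0j), (-0.12+0j)]] + [[(0.01-0j), -0.01-0.00j, -0.01-0.00j, -0.00+0.00j, 0.01+0.00j], [-0j, -0.00-0.00j, -0.00-0.00j, (-0+0j), (0.01+0j)], [0.00-0.00j, (-0-0j), (-0-0j), -0.00+0.00j, 0.00+0.00j], [-0.01+0.00j, 0.02+0.00j, 0.01+0.00j, 0.01-0.00j, -0.02-0.00j], [(-0.01+0j), (0.01+0j), 0.01+0.00j, 0.01-0.00j, (-0.02-0j)]] + [[-0j,  (0.01-0.02j),  -0.01j,  0.01-0.01j,  (-0-0j)], [0.00-0.00j,  -0.01j,  -0.00-0.00j,  -0j,  (-0-0j)], [(-0+0j),  0.00+0.00j,  0j,  0j,  0.00-0.00j], [(-0.01+0j),  -0.01+0.03j,  0.00+0.01j,  (-0+0.01j),  0.00+0.00j], [-0.00+0.00j,  -0.01+0.02j,  0.00+0.01j,  -0.00+0.01j,  0j]] + [[0.00+0.00j, 0.01+0.02j, 0.00+0.01j, (0.01+0.01j), (-0+0j)], [0j, 0.01j, (-0+0j), 0j, -0.00+0.00j], [-0.00-0.00j, 0.00-0.00j, 0.00-0.00j, 0.00-0.00j, 0.00+0.00j], [(-0.01-0j), (-0.01-0.03j), 0.00-0.01j, -0.00-0.01j, 0.00-0.00j], [(-0-0j), -0.01-0.02j, -0.01j, (-0-0.01j), -0j]]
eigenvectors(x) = [[-0.27+0.00j,(-0.29+0j),-0.30+0.00j,(0.51+0.1j),0.51-0.10j], [0.45+0.00j,-0.30+0.00j,-0.22+0.00j,(0.18+0.03j),(0.18-0.03j)], [(-0.55+0j),0.03+0.00j,(-0.07+0j),-0.01+0.01j,(-0.01-0.01j)], [-0.65+0.00j,0.85+0.00j,0.72+0.00j,(-0.66+0j),-0.66-0.00j], [-0.02+0.00j,(0.32+0j),(0.58+0j),-0.50-0.05j,-0.50+0.05j]]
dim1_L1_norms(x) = [0.66, 0.42, 0.71, 0.71, 0.42]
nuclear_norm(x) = 1.10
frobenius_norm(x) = 0.76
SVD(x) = [[-0.44, -0.49, -0.59, -0.46, 0.09], [0.42, -0.17, -0.2, -0.14, -0.86], [-0.65, -0.2, 0.14, 0.59, -0.41], [-0.43, 0.74, 0.01, -0.43, -0.29], [0.11, 0.39, -0.77, 0.49, 0.07]] @ diag([0.5753194994488084, 0.5008075336345487, 0.01129003697096453, 0.008472487787888536, 0.0001995613469720937]) @ [[-0.16,0.48,-0.84,0.13,-0.16], [-0.12,-0.73,-0.26,0.16,-0.59], [0.44,-0.42,-0.48,-0.24,0.58], [-0.75,-0.13,-0.06,-0.63,0.16], [0.45,0.18,-0.0,-0.71,-0.51]]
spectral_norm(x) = 0.58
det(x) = -0.00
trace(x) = 0.49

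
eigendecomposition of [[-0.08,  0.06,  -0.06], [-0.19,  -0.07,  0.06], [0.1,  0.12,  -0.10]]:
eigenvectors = [[-0.32-0.39j, -0.32+0.39j, (-0.04+0j)], [0.42-0.37j, (0.42+0.37j), 0.68+0.00j], [(-0.66+0j), (-0.66-0j), (0.73+0j)]]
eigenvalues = [(-0.13+0.13j), (-0.13-0.13j), (0.01+0j)]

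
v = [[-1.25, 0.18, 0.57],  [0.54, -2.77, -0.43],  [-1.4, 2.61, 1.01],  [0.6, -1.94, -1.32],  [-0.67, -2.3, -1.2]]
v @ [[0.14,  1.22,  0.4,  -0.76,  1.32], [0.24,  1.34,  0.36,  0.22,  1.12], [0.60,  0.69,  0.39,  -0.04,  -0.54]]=[[0.21,-0.89,-0.21,0.97,-1.76], [-0.85,-3.35,-0.95,-1.0,-2.16], [1.04,2.49,0.77,1.60,0.53], [-1.17,-2.78,-0.97,-0.83,-0.67], [-1.37,-4.73,-1.56,0.05,-2.81]]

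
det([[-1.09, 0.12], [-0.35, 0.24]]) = -0.220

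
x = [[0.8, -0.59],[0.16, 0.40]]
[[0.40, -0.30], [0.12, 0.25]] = x @ [[0.55, 0.07], [0.07, 0.60]]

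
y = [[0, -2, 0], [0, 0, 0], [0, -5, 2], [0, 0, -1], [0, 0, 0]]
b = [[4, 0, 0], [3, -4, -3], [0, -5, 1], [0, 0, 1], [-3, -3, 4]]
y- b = [[-4, -2, 0], [-3, 4, 3], [0, 0, 1], [0, 0, -2], [3, 3, -4]]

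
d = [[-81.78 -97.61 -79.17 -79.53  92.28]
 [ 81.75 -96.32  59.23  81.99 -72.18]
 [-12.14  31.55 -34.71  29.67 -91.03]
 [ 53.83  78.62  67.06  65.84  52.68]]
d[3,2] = 67.06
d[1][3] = 81.99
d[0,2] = -79.17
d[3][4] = 52.68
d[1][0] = 81.75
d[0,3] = -79.53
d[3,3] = 65.84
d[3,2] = 67.06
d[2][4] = -91.03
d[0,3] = -79.53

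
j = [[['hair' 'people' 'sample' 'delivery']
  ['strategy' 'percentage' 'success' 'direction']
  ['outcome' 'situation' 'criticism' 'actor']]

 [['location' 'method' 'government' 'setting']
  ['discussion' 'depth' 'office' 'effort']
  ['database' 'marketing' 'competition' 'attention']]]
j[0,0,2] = 'sample'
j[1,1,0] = 'discussion'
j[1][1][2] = 'office'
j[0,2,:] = ['outcome', 'situation', 'criticism', 'actor']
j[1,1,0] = 'discussion'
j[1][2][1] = 'marketing'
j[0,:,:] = [['hair', 'people', 'sample', 'delivery'], ['strategy', 'percentage', 'success', 'direction'], ['outcome', 'situation', 'criticism', 'actor']]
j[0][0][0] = 'hair'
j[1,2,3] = 'attention'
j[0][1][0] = 'strategy'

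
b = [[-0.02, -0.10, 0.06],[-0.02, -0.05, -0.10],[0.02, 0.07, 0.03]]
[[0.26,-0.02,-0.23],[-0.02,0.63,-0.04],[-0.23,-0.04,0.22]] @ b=[[-0.01, -0.04, 0.01],[-0.01, -0.03, -0.07],[0.01, 0.04, -0.00]]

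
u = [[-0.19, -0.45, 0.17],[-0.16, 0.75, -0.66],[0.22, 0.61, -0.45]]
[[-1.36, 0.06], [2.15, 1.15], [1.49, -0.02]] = u @ [[-1.18, -2.78], [4.20, 1.10], [1.8, 0.18]]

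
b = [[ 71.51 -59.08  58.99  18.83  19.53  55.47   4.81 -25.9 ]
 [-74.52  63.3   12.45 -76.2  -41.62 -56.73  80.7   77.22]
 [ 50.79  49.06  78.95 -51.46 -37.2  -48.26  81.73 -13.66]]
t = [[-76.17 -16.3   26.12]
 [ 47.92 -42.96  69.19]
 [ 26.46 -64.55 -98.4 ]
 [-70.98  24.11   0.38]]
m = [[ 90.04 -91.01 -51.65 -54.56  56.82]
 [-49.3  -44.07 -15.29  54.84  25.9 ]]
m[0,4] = 56.82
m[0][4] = 56.82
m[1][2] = -15.29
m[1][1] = -44.07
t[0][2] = 26.12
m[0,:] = [90.04, -91.01, -51.65, -54.56, 56.82]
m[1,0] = -49.3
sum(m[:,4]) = 82.72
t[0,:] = [-76.17, -16.3, 26.12]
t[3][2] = 0.38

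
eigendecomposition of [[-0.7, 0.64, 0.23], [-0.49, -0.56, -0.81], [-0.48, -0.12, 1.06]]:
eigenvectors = [[(0.7+0j), 0.70-0.00j, -0.03+0.00j], [(-0.02+0.69j), (-0.02-0.69j), -0.42+0.00j], [(0.15+0.11j), 0.15-0.11j, 0.91+0.00j]]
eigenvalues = [(-0.67+0.67j), (-0.67-0.67j), (1.13+0j)]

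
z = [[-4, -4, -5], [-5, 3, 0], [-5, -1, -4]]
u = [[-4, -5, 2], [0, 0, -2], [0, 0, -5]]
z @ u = [[16, 20, 25], [20, 25, -16], [20, 25, 12]]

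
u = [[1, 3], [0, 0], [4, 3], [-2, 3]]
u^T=[[1, 0, 4, -2], [3, 0, 3, 3]]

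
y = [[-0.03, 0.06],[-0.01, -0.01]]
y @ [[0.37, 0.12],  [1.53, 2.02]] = [[0.08, 0.12], [-0.02, -0.02]]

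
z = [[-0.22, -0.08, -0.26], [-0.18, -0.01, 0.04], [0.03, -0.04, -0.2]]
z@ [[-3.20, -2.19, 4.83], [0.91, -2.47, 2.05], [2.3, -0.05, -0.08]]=[[0.03, 0.69, -1.21], [0.66, 0.42, -0.89], [-0.59, 0.04, 0.08]]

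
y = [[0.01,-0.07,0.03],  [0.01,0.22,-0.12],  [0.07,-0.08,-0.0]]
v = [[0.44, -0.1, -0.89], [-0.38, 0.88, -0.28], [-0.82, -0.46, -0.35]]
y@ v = [[0.01, -0.08, 0.0], [0.02, 0.25, -0.03], [0.06, -0.08, -0.04]]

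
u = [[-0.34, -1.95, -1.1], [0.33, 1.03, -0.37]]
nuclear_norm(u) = 3.21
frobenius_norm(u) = 2.54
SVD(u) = [[-0.93,0.36], [0.36,0.93]] @ diag([2.404999120703648, 0.8067088876507289]) @ [[0.18, 0.91, 0.37], [0.23, 0.33, -0.92]]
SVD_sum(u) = [[-0.41, -2.04, -0.84],[0.16, 0.78, 0.32]] + [[0.07, 0.09, -0.26],[0.17, 0.25, -0.69]]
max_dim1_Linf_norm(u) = 1.95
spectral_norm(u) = 2.40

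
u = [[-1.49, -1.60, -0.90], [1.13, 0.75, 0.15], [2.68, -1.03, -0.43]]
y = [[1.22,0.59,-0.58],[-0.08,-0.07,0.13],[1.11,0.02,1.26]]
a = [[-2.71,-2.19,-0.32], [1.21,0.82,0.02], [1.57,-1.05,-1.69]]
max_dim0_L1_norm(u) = 5.3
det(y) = -0.01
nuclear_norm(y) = 3.14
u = a + y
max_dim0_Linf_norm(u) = 2.68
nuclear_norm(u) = 5.76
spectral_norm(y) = 1.79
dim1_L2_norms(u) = [2.36, 1.36, 2.9]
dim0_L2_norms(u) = [3.27, 2.05, 1.01]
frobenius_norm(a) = 4.56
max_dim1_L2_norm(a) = 3.5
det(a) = -0.03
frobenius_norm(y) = 2.24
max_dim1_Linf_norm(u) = 2.68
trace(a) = -3.58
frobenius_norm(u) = 3.98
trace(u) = -1.17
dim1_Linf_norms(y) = [1.22, 0.13, 1.26]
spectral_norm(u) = 3.28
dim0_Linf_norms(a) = [2.71, 2.19, 1.69]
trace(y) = 2.41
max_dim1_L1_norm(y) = 2.39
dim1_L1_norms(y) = [2.39, 0.28, 2.39]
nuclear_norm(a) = 6.31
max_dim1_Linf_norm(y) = 1.26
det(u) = 1.69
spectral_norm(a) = 3.83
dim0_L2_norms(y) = [1.65, 0.59, 1.39]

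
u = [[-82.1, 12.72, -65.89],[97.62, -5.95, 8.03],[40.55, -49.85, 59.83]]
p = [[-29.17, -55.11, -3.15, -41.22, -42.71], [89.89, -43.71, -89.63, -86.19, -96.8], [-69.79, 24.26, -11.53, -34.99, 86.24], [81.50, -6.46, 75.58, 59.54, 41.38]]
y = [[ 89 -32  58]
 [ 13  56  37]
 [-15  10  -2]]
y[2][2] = -2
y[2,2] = -2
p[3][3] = 59.54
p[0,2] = -3.15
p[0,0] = -29.17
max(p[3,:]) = 81.5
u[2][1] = -49.85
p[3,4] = 41.38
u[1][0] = 97.62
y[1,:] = [13, 56, 37]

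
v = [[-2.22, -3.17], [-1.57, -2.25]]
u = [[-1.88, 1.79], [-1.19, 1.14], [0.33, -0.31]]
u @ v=[[1.36, 1.93], [0.85, 1.21], [-0.25, -0.35]]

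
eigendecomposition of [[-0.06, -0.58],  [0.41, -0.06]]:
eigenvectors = [[(0.77+0j), (0.77-0j)], [-0.64j, 0.00+0.64j]]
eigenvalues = [(-0.06+0.49j), (-0.06-0.49j)]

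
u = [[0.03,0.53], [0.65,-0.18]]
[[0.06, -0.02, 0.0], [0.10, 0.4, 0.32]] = u @ [[0.18, 0.59, 0.48], [0.11, -0.08, -0.02]]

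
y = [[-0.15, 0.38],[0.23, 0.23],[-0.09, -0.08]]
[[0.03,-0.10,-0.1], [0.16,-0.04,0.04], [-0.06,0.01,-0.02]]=y @ [[0.44, 0.08, 0.3], [0.25, -0.24, -0.14]]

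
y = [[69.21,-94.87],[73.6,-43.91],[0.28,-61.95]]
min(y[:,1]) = -94.87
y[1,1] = -43.91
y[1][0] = 73.6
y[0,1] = -94.87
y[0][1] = -94.87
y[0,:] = [69.21, -94.87]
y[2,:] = [0.28, -61.95]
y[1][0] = 73.6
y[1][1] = -43.91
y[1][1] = -43.91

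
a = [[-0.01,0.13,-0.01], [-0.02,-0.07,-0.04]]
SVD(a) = [[-0.87, 0.49], [0.49, 0.87]] @ diag([0.14802911274893535, 0.04568787343226855]) @ [[-0.01,-1.0,-0.07], [-0.49,0.07,-0.87]]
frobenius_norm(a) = 0.15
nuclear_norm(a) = 0.19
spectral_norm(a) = 0.15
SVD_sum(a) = [[0.0, 0.13, 0.01], [-0.0, -0.07, -0.01]] + [[-0.01, 0.00, -0.02], [-0.02, 0.00, -0.03]]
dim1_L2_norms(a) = [0.13, 0.08]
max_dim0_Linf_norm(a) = 0.13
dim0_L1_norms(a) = [0.03, 0.2, 0.05]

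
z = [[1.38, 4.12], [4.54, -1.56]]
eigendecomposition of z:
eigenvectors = [[0.80, -0.56], [0.60, 0.83]]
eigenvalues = [4.48, -4.66]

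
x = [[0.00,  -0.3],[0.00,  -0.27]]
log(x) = [[-46.05+0.00j, 49.71+3.49j], [0.00+0.00j, -1.31+3.14j]]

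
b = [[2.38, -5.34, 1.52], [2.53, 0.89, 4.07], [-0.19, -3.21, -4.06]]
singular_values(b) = [6.81, 6.31, 0.94]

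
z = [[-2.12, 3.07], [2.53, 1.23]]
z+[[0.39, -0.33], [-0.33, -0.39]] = [[-1.73, 2.74], [2.20, 0.84]]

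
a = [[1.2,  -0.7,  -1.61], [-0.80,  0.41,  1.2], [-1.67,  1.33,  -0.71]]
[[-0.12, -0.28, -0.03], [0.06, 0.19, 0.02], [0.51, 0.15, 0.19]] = a @ [[-0.16, -0.07, -0.10],[0.13, 0.07, -0.01],[-0.10, 0.09, -0.05]]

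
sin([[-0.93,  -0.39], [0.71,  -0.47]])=[[-0.90,-0.31], [0.56,-0.54]]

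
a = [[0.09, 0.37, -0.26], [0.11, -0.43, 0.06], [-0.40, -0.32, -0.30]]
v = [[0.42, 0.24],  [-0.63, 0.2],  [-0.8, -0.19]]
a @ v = [[0.01, 0.15], [0.27, -0.07], [0.27, -0.10]]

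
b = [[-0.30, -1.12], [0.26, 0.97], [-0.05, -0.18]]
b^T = [[-0.30, 0.26, -0.05],[-1.12, 0.97, -0.18]]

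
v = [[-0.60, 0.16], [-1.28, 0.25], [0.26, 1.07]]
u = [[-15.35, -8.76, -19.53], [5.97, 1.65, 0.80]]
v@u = [[10.17,  5.52,  11.85], [21.14,  11.63,  25.2], [2.40,  -0.51,  -4.22]]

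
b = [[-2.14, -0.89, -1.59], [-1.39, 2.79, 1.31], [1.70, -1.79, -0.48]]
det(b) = 0.04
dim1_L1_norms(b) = [4.62, 5.49, 3.97]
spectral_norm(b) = 4.16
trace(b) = 0.17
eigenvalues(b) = [-1.48, -0.02, 1.67]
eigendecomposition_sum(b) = [[-2.13, -1.2, -1.81], [-1.16, -0.66, -0.99], [1.53, 0.87, 1.30]] + [[0.01, 0.02, 0.02], [0.01, 0.03, 0.04], [-0.02, -0.04, -0.05]] + [[-0.02, 0.29, 0.19], [-0.24, 3.42, 2.26], [0.18, -2.62, -1.73]]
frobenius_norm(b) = 5.07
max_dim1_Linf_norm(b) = 2.79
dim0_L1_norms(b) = [5.23, 5.47, 3.38]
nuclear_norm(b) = 7.05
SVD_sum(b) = [[0.12, -0.19, -0.08], [-1.62, 2.72, 1.16], [1.16, -1.96, -0.84]] + [[-2.26, -0.70, -1.51], [0.23, 0.07, 0.15], [0.54, 0.17, 0.36]] + [[0.00,0.00,-0.00], [0.00,0.00,-0.0], [0.00,0.0,-0.0]]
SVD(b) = [[0.06, 0.97, 0.24], [-0.81, -0.10, 0.58], [0.58, -0.23, 0.78]] @ diag([4.158525814810849, 2.8919282712958405, 0.0037311166722268437]) @ [[0.48,-0.81,-0.34], [-0.81,-0.25,-0.54], [0.35,0.54,-0.77]]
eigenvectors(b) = [[0.74, -0.35, 0.07], [0.41, -0.53, 0.79], [-0.53, 0.77, -0.61]]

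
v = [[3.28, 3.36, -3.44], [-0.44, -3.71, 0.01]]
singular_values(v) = [6.41, 2.6]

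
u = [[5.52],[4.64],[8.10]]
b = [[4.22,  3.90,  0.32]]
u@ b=[[23.29, 21.53, 1.77], [19.58, 18.10, 1.48], [34.18, 31.59, 2.59]]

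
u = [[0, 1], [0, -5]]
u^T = [[0, 0], [1, -5]]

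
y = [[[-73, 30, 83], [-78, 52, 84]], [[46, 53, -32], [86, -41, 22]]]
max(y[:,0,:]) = 83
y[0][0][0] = -73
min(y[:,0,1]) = 30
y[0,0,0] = -73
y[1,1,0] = 86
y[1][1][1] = -41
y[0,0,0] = -73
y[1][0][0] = 46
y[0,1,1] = 52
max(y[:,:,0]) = 86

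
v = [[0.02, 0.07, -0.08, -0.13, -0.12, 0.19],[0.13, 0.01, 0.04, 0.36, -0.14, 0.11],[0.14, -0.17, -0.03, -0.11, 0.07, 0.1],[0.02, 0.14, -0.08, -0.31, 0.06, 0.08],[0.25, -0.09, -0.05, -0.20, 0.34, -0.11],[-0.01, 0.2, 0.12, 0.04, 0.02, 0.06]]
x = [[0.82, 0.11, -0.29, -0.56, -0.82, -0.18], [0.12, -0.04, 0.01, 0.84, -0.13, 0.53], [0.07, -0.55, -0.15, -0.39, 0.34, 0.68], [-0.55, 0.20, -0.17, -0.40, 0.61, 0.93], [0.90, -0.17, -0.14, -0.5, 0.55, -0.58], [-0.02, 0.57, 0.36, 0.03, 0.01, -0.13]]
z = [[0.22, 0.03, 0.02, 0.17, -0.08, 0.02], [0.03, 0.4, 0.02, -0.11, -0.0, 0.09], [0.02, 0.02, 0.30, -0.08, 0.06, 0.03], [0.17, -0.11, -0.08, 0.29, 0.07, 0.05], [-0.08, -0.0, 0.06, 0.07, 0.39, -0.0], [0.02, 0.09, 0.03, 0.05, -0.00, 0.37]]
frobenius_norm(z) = 0.91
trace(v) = 0.09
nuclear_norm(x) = 6.12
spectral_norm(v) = 0.64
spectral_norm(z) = 0.52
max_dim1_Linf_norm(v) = 0.36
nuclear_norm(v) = 1.75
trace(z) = 1.97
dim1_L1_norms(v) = [0.61, 0.79, 0.62, 0.69, 1.04, 0.45]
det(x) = 0.40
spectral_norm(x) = 1.84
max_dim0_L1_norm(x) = 3.03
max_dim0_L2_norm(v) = 0.54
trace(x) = 0.65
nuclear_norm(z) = 1.97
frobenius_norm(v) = 0.88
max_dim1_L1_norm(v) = 1.04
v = z @ x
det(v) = 0.00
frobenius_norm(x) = 2.80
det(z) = 0.00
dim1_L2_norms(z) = [0.29, 0.43, 0.32, 0.37, 0.41, 0.39]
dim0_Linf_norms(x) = [0.9, 0.57, 0.36, 0.84, 0.82, 0.93]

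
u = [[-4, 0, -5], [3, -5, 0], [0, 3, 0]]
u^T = [[-4, 3, 0], [0, -5, 3], [-5, 0, 0]]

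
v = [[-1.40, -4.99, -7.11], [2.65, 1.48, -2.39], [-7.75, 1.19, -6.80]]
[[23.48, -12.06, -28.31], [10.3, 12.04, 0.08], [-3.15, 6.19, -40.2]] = v@[[2.45, 1.03, 2.54], [-1.66, 4.08, 0.53], [-2.62, -1.37, 3.11]]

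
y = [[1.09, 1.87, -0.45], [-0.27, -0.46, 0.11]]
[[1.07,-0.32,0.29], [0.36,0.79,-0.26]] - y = [[-0.02, -2.19, 0.74], [0.63, 1.25, -0.37]]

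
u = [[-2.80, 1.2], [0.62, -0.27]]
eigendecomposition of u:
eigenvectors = [[-0.98, -0.39], [0.22, -0.92]]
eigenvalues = [-3.07, -0.0]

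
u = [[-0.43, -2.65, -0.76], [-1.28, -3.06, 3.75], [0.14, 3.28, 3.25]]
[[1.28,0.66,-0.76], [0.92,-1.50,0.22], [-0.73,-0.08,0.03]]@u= [[-1.50, -7.90, -0.97], [1.56, 2.87, -5.61], [0.42, 2.28, 0.35]]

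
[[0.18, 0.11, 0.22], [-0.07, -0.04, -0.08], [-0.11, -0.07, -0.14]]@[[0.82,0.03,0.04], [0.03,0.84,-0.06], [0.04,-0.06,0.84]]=[[0.16,  0.08,  0.19], [-0.06,  -0.03,  -0.07], [-0.10,  -0.05,  -0.12]]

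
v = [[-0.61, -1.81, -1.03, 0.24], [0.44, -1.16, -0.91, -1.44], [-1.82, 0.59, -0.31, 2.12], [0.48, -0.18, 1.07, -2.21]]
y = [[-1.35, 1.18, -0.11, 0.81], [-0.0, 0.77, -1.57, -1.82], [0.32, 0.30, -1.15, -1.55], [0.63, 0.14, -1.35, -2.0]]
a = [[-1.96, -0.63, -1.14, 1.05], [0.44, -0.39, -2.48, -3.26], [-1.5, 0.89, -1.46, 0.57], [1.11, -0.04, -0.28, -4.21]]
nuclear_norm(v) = 8.12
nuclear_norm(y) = 6.05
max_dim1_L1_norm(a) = 6.57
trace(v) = -4.29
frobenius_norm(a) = 6.95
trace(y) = -3.73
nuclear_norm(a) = 11.32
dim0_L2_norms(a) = [2.74, 1.16, 3.11, 5.46]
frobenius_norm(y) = 4.52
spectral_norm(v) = 3.95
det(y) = 0.00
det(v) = 5.62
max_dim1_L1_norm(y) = 4.16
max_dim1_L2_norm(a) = 4.36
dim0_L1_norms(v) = [3.35, 3.74, 3.32, 6.01]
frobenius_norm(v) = 4.87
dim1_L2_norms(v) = [2.18, 2.11, 2.87, 2.51]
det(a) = 20.18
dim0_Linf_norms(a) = [1.96, 0.89, 2.48, 4.21]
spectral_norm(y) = 4.06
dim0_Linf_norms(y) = [1.35, 1.18, 1.57, 2.0]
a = v + y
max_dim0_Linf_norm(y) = 2.0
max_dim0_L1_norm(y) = 6.18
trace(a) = -8.02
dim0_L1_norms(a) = [5.01, 1.95, 5.36, 9.09]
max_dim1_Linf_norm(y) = 2.0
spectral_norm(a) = 5.87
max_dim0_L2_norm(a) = 5.46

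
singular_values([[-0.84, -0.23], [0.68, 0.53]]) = [1.2, 0.24]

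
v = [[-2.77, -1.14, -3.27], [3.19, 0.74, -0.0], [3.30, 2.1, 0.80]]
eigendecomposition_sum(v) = [[-1.20+1.11j, -0.80+0.62j, -1.33-0.86j], [(1.28+0.87j), 0.75+0.60j, (-0.51+1.41j)], [1.67-0.04j, (1.03+0.07j), 0.43+1.56j]] + [[(-1.2-1.11j), -0.80-0.62j, (-1.33+0.86j)], [(1.28-0.87j), 0.75-0.60j, (-0.51-1.41j)], [1.67+0.04j, (1.03-0.07j), 0.43-1.56j]] + [[(-0.37-0j), (0.45+0j), (-0.62+0j)], [(0.62+0j), (-0.75-0j), 1.02-0.00j], [-0.03-0.00j, 0.04+0.00j, -0.06+0.00j]]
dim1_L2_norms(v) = [4.43, 3.27, 3.99]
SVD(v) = [[-0.64, -0.74, 0.18], [0.46, -0.57, -0.68], [0.61, -0.35, 0.71]] @ diag([6.328711823860233, 2.3574337326223236, 0.8479462523214947]) @ [[0.83, 0.37, 0.41], [-0.39, -0.13, 0.91], [-0.39, 0.92, -0.03]]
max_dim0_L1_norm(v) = 9.26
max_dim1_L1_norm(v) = 7.18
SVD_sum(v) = [[-3.39, -1.52, -1.67], [2.44, 1.09, 1.2], [3.21, 1.44, 1.58]] + [[0.68, 0.23, -1.60],[0.52, 0.18, -1.22],[0.32, 0.11, -0.76]] + [[-0.06, 0.14, -0.01], [0.23, -0.53, 0.02], [-0.24, 0.55, -0.02]]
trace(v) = -1.23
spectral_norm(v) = 6.33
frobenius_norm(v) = 6.81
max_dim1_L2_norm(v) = 4.43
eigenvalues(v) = [(-0.02+3.27j), (-0.02-3.27j), (-1.18+0j)]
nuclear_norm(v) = 9.53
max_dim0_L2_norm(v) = 5.36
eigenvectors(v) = [[(0.44-0.39j),(0.44+0.39j),0.52+0.00j], [(-0.45-0.32j),-0.45+0.32j,-0.86+0.00j], [(-0.6+0j),(-0.6-0j),0.05+0.00j]]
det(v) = -12.65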